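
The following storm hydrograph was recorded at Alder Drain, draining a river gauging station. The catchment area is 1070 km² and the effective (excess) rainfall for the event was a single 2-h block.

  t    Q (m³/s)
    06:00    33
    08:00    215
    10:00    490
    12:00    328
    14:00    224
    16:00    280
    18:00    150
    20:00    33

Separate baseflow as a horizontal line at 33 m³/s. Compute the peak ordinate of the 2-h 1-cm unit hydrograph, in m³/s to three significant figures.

Direct runoff: 0.0, 182.0, 457.0, 295.0, 191.0, 247.0, 117.0, 0.0 m³/s; ΣQ_DR = 1489 m³/s, peak = 457.0 m³/s.
Runoff depth d = ΣQ_DR·Δt / A = 1489 × 7200 / (1070 km²) = 10.02 mm.
The 1-cm UH is the DRH scaled by (10 mm)/d, so U_p = 457.0 × 10/10.02 = 456 m³/s.

U_p ≈ 456 m³/s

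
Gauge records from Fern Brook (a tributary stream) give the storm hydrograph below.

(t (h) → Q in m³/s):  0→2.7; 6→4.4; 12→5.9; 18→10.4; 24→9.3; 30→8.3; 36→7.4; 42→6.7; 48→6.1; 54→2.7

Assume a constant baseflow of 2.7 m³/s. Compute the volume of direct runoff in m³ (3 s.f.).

V ≈ 7.97 × 10^5 m³

Direct-runoff ordinates (Q − Q_b): 0.0, 1.7, 3.2, 7.7, 6.6, 5.6, 4.7, 4.0, 3.4, 0.0 m³/s.
ΣQ_DR = 36.90 m³/s.
With Δt = 6 h = 21600 s, V = ΣQ_DR · Δt = 36.90 × 21600 = 7.97 × 10^5 m³.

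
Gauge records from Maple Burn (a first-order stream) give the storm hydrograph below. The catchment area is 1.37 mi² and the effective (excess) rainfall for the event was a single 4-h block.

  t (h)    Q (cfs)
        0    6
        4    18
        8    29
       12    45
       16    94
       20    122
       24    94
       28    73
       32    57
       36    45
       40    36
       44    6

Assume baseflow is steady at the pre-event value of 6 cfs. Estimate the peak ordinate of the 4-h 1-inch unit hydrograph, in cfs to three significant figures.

Direct runoff: 0.0, 12.0, 23.0, 39.0, 88.0, 116.0, 88.0, 67.0, 51.0, 39.0, 30.0, 0.0 cfs; ΣQ_DR = 553.0 cfs, peak = 116.0 cfs.
Runoff depth d = ΣQ_DR·Δt / A = 553.0 × 14400 / (1.37 mi²) = 2.502 in.
The 1-inch UH is the DRH scaled by (1 in)/d, so U_p = 116.0 × 1/2.502 = 46.4 cfs.

U_p ≈ 46.4 cfs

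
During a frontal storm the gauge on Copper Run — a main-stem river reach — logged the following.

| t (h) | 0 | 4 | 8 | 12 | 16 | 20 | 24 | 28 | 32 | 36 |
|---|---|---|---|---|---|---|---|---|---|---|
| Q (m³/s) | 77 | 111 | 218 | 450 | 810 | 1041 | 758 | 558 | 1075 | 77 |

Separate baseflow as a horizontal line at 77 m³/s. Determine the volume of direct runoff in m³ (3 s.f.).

Direct-runoff ordinates (Q − Q_b): 0.0, 34.0, 141.0, 373.0, 733.0, 964.0, 681.0, 481.0, 998.0, 0.0 m³/s.
ΣQ_DR = 4405 m³/s.
With Δt = 4 h = 14400 s, V = ΣQ_DR · Δt = 4405 × 14400 = 6.34 × 10^7 m³.

V ≈ 6.34 × 10^7 m³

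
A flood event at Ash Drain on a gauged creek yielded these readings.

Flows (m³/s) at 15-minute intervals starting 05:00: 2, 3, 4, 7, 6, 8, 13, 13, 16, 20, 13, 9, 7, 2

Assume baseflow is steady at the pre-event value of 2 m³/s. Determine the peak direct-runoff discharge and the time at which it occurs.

Subtracting baseflow gives direct-runoff ordinates: 0.0, 1.0, 2.0, 5.0, 4.0, 6.0, 11.0, 11.0, 14.0, 18.0, 11.0, 7.0, 5.0, 0.0 m³/s.
The maximum is 18.0 m³/s, occurring at the reading for t = 07:15.

Q_p = 18.0 m³/s at t = 07:15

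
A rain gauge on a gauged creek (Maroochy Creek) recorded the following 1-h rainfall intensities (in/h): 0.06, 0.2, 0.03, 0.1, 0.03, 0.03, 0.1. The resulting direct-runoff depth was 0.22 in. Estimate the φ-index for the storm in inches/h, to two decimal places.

Only the 3 blocks with intensity above φ contribute runoff: 0.2, 0.1, 0.1 in/h.
Σ(I−φ)·Δt = d  ⇒  (0.2+0.1+0.1 − 3φ)·1 = 0.22
φ = (0.4000 − 0.22/1) / 3 = 0.06 in/h.

φ ≈ 0.06 in/h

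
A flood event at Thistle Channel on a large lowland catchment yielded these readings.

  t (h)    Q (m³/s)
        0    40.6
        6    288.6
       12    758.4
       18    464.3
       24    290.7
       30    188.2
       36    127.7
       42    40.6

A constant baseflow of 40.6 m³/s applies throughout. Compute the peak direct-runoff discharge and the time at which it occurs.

Q_p = 717.8 m³/s at t = 12 h

Subtracting baseflow gives direct-runoff ordinates: 0.0, 248.0, 717.8, 423.7, 250.1, 147.6, 87.1, 0.0 m³/s.
The maximum is 717.8 m³/s, occurring at the reading for t = 12 h.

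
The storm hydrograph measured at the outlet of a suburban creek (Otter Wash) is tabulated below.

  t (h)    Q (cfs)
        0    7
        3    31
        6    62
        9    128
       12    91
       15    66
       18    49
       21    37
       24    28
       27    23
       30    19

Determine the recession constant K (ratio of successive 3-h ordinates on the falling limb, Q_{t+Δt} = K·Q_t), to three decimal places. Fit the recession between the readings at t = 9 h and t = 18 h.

K ≈ 0.726

Using the recession-limb readings at t = 9 h and t = 18 h: Q falls from 128 to 49 cfs over 3 intervals.
K = (Q₂/Q₁)^(1/3) = (49/128)^(1/3) = 0.726.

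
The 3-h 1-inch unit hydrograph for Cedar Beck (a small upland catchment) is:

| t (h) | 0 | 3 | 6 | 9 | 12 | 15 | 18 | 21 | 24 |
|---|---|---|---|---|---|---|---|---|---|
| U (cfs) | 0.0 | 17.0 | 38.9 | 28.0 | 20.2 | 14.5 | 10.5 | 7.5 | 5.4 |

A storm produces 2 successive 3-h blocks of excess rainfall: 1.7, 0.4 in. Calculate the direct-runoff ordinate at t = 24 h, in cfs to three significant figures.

By discrete convolution, Q_j = Σ (P_i / 1 in) · U_{j−i}.
At t = 24 h (j=8): Q = (1.7/1)·5.4 + (0.4/1)·7.5 = 12.2 cfs.

Q ≈ 12.2 cfs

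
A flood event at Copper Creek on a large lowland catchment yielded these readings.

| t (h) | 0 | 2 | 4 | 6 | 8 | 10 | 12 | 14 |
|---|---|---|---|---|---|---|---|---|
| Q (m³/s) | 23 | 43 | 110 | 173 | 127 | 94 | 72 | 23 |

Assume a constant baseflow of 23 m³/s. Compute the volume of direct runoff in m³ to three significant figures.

Direct-runoff ordinates (Q − Q_b): 0.0, 20.0, 87.0, 150.0, 104.0, 71.0, 49.0, 0.0 m³/s.
ΣQ_DR = 481.0 m³/s.
With Δt = 2 h = 7200 s, V = ΣQ_DR · Δt = 481.0 × 7200 = 3.46 × 10^6 m³.

V ≈ 3.46 × 10^6 m³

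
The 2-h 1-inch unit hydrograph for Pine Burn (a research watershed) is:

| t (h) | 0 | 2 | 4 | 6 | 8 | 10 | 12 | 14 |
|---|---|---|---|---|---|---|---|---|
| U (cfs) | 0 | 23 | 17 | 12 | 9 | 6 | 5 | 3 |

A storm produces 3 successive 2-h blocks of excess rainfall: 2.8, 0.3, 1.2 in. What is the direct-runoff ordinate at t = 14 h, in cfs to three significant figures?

By discrete convolution, Q_j = Σ (P_i / 1 in) · U_{j−i}.
At t = 14 h (j=7): Q = (2.8/1)·3 + (0.3/1)·5 + (1.2/1)·6 = 17.1 cfs.

Q ≈ 17.1 cfs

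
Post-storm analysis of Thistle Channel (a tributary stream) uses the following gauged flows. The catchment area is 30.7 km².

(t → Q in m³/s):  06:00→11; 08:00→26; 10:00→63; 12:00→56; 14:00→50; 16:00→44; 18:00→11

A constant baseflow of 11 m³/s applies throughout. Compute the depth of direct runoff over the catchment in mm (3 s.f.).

d ≈ 43.2 mm

Direct runoff: 0.0, 15.0, 52.0, 45.0, 39.0, 33.0, 0.0 m³/s; ΣQ_DR = 184.0 m³/s.
V = ΣQ_DR · Δt = 184.0 × 7200 s = 1.325 × 10^6 m³.
Over A = 30.7 km², depth = V / A = 43.2 mm.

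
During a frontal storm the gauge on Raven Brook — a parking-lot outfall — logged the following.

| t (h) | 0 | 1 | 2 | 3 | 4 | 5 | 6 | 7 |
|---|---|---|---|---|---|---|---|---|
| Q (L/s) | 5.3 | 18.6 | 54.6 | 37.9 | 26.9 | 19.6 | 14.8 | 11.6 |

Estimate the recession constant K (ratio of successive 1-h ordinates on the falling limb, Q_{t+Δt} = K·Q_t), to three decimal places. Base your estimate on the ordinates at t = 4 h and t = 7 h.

K ≈ 0.756

Using the recession-limb readings at t = 4 h and t = 7 h: Q falls from 26.9 to 11.6 L/s over 3 intervals.
K = (Q₂/Q₁)^(1/3) = (11.6/26.9)^(1/3) = 0.756.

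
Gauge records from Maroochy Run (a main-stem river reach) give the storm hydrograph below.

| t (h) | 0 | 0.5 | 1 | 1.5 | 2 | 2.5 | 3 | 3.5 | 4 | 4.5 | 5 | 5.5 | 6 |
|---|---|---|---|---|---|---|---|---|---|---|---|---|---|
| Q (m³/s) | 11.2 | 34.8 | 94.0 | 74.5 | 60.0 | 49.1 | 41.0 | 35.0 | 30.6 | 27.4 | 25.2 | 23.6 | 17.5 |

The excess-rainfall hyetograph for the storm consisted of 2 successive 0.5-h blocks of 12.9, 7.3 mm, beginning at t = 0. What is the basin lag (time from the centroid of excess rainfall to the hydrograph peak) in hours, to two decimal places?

t_L ≈ 0.57 h

Centroid of excess rainfall: t_c = Σ P_i·t̄_i / ΣP_i = 0.4307 h (block centres at 0.25, 0.75 h).
Hydrograph peak occurs at t = 1 h, so basin lag t_L = 1 − 0.4307 = 0.57 h.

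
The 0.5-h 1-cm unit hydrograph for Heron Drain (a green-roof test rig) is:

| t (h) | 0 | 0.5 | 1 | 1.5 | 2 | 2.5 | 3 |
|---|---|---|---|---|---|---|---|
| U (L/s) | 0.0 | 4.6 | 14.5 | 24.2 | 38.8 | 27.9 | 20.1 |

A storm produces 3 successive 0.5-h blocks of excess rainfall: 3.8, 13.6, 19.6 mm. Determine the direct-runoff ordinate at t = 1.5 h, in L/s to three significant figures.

Q ≈ 37.9 L/s

By discrete convolution, Q_j = Σ (P_i / 10 mm) · U_{j−i}.
At t = 1.5 h (j=3): Q = (3.8/10)·24.2 + (13.6/10)·14.5 + (19.6/10)·4.6 = 37.9 L/s.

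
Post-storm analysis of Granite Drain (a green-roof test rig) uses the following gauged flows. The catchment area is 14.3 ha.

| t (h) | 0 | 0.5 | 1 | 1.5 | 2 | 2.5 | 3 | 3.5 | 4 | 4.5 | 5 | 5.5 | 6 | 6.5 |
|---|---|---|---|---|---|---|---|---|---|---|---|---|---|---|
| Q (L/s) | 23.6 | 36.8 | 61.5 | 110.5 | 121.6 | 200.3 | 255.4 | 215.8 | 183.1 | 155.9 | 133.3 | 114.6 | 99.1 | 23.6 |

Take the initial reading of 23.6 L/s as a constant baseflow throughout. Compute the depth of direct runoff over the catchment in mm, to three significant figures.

d ≈ 17.7 mm

Direct runoff: 0.0, 13.2, 37.9, 86.9, 98.0, 176.7, 231.8, 192.2, 159.5, 132.3, 109.7, 91.0, 75.5, 0.0 L/s; ΣQ_DR = 1405 L/s.
V = ΣQ_DR · Δt = 1405 × 1800 s = 2.528 × 10^6 L.
Over A = 14.3 ha, depth = V / A = 17.7 mm.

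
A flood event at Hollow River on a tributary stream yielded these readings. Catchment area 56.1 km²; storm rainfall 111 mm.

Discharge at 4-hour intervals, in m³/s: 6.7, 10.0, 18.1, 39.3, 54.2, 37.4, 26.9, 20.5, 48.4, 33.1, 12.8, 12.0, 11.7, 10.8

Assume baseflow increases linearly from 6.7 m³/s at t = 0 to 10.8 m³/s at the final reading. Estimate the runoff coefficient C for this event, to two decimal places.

C ≈ 0.51

ΣQ_DR = 219.4 m³/s; V = ΣQ_DR·Δt = 3.159 × 10^6 m³.
Runoff depth d = V / A = 56.32 mm.
C = d / P = 56.32 / 111 = 0.51.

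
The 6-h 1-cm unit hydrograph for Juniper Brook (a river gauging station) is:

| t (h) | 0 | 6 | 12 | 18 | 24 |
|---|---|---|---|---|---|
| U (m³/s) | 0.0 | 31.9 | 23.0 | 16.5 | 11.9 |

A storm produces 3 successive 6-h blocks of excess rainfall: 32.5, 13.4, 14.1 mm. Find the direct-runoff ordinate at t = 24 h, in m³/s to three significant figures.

Q ≈ 93.2 m³/s

By discrete convolution, Q_j = Σ (P_i / 10 mm) · U_{j−i}.
At t = 24 h (j=4): Q = (32.5/10)·11.9 + (13.4/10)·16.5 + (14.1/10)·23.0 = 93.2 m³/s.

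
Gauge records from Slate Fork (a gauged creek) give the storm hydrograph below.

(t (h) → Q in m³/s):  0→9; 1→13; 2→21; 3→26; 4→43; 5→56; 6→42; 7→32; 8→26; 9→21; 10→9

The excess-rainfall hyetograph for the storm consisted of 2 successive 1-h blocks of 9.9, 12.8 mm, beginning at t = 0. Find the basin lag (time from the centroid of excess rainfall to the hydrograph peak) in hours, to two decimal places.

Centroid of excess rainfall: t_c = Σ P_i·t̄_i / ΣP_i = 1.0639 h (block centres at 0.5, 1.5 h).
Hydrograph peak occurs at t = 5 h, so basin lag t_L = 5 − 1.0639 = 3.94 h.

t_L ≈ 3.94 h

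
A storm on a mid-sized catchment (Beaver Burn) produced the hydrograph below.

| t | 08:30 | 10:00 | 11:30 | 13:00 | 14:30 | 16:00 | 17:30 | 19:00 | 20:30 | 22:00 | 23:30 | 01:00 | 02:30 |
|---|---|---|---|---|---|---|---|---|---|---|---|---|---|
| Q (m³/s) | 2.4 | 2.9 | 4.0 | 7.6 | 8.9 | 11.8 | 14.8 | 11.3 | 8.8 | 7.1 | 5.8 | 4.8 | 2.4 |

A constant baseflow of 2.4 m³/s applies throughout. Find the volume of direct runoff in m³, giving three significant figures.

Direct-runoff ordinates (Q − Q_b): 0.0, 0.5, 1.6, 5.2, 6.5, 9.4, 12.4, 8.9, 6.4, 4.7, 3.4, 2.4, 0.0 m³/s.
ΣQ_DR = 61.40 m³/s.
With Δt = 1.5 h = 5400 s, V = ΣQ_DR · Δt = 61.40 × 5400 = 3.32 × 10^5 m³.

V ≈ 3.32 × 10^5 m³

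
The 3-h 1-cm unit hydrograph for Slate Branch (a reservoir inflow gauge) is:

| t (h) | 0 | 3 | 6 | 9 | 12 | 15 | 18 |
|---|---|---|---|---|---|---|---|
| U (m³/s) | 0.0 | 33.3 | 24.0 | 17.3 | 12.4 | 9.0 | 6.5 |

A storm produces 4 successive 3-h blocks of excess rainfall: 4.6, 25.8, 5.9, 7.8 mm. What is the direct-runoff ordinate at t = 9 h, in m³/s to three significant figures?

Q ≈ 89.5 m³/s

By discrete convolution, Q_j = Σ (P_i / 10 mm) · U_{j−i}.
At t = 9 h (j=3): Q = (4.6/10)·17.3 + (25.8/10)·24.0 + (5.9/10)·33.3 + (7.8/10)·0.0 = 89.5 m³/s.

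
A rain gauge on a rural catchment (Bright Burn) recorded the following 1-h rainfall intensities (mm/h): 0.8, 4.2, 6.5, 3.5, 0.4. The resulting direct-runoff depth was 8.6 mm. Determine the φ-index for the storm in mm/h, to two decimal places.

Only the 3 blocks with intensity above φ contribute runoff: 4.2, 6.5, 3.5 mm/h.
Σ(I−φ)·Δt = d  ⇒  (4.2+6.5+3.5 − 3φ)·1 = 8.6
φ = (14.20 − 8.6/1) / 3 = 1.87 mm/h.

φ ≈ 1.87 mm/h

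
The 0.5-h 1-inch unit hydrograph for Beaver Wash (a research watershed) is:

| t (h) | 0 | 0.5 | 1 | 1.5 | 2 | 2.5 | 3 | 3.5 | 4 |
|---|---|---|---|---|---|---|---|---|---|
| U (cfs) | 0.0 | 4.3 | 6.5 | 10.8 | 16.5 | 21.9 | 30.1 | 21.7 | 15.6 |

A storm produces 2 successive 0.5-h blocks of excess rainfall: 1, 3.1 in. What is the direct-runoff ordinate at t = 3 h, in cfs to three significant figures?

By discrete convolution, Q_j = Σ (P_i / 1 in) · U_{j−i}.
At t = 3 h (j=6): Q = (1/1)·30.1 + (3.1/1)·21.9 = 98.0 cfs.

Q ≈ 98.0 cfs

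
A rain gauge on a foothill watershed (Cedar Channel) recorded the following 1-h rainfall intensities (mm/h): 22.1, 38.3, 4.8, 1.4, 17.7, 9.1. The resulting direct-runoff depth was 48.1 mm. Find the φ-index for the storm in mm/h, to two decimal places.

Only the 3 blocks with intensity above φ contribute runoff: 22.1, 38.3, 17.7 mm/h.
Σ(I−φ)·Δt = d  ⇒  (22.1+38.3+17.7 − 3φ)·1 = 48.1
φ = (78.10 − 48.1/1) / 3 = 10.00 mm/h.

φ ≈ 10.00 mm/h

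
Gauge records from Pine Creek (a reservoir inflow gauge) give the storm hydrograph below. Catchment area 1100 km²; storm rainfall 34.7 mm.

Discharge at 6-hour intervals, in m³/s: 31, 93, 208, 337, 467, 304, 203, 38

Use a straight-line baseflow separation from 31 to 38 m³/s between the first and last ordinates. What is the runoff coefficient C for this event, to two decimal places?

ΣQ_DR = 1405 m³/s; V = ΣQ_DR·Δt = 3.035 × 10^7 m³.
Runoff depth d = V / A = 27.59 mm.
C = d / P = 27.59 / 34.7 = 0.80.

C ≈ 0.80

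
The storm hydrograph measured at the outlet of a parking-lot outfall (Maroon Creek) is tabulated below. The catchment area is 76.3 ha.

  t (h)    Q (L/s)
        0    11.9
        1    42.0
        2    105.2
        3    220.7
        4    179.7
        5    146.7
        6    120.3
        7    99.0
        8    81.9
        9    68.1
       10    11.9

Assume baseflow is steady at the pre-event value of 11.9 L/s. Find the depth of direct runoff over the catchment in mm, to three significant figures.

d ≈ 4.51 mm

Direct runoff: 0.0, 30.1, 93.3, 208.8, 167.8, 134.8, 108.4, 87.1, 70.0, 56.2, 0.0 L/s; ΣQ_DR = 956.5 L/s.
V = ΣQ_DR · Δt = 956.5 × 3600 s = 3.443 × 10^6 L.
Over A = 76.3 ha, depth = V / A = 4.51 mm.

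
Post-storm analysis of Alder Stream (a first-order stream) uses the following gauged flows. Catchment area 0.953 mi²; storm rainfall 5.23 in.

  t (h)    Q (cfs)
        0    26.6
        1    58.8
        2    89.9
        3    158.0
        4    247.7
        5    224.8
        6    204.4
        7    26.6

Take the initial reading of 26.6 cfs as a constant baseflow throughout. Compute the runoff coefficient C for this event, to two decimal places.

C ≈ 0.26

ΣQ_DR = 824.0 cfs; V = ΣQ_DR·Δt = 2.966 × 10^6 ft³.
Runoff depth d = V / A = 1.340 in.
C = d / P = 1.340 / 5.23 = 0.26.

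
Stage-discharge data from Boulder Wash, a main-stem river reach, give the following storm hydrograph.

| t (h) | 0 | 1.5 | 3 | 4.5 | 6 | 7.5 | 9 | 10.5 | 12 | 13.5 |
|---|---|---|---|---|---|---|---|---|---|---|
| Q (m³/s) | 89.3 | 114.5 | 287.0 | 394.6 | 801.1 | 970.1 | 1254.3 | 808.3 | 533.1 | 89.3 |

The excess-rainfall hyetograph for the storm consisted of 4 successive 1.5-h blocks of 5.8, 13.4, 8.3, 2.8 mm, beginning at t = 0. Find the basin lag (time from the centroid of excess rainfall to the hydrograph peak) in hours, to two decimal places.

Centroid of excess rainfall: t_c = Σ P_i·t̄_i / ΣP_i = 2.6510 h (block centres at 0.75, 2.25, 3.75, 5.25 h).
Hydrograph peak occurs at t = 9 h, so basin lag t_L = 9 − 2.6510 = 6.35 h.

t_L ≈ 6.35 h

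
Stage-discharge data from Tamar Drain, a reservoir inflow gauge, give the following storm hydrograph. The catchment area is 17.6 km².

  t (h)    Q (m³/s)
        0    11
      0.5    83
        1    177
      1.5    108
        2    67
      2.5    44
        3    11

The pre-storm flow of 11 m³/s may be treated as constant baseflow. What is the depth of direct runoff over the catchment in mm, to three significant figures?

Direct runoff: 0.0, 72.0, 166.0, 97.0, 56.0, 33.0, 0.0 m³/s; ΣQ_DR = 424.0 m³/s.
V = ΣQ_DR · Δt = 424.0 × 1800 s = 7.632 × 10^5 m³.
Over A = 17.6 km², depth = V / A = 43.4 mm.

d ≈ 43.4 mm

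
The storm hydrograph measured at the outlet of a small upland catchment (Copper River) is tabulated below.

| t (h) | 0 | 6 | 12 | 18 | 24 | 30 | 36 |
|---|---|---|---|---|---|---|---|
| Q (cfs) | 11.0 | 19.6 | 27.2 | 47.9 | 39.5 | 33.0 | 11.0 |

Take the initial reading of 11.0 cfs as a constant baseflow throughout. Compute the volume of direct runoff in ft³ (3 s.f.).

Direct-runoff ordinates (Q − Q_b): 0.0, 8.6, 16.2, 36.9, 28.5, 22.0, 0.0 cfs.
ΣQ_DR = 112.2 cfs.
With Δt = 6 h = 21600 s, V = ΣQ_DR · Δt = 112.2 × 21600 = 2.42 × 10^6 ft³.

V ≈ 2.42 × 10^6 ft³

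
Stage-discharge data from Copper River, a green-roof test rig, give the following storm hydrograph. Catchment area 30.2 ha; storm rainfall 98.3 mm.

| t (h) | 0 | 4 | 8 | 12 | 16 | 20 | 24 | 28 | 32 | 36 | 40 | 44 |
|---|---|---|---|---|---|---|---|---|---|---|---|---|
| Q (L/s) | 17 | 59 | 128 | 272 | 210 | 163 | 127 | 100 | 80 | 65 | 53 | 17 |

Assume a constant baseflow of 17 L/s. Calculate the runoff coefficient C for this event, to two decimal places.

C ≈ 0.53

ΣQ_DR = 1087 L/s; V = ΣQ_DR·Δt = 1.565 × 10^7 L.
Runoff depth d = V / A = 51.83 mm.
C = d / P = 51.83 / 98.3 = 0.53.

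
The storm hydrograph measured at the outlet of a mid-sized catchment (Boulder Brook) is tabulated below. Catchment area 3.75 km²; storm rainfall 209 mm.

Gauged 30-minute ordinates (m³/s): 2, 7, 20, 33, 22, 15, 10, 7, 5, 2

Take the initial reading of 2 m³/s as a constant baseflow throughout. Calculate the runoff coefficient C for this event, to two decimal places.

C ≈ 0.24

ΣQ_DR = 103.0 m³/s; V = ΣQ_DR·Δt = 1.854 × 10^5 m³.
Runoff depth d = V / A = 49.44 mm.
C = d / P = 49.44 / 209 = 0.24.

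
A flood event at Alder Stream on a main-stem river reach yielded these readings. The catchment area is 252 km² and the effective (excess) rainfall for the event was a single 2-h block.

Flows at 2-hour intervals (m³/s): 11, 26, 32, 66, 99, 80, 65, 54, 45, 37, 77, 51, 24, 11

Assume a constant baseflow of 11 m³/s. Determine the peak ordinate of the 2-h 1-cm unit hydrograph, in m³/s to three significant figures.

U_p ≈ 58.8 m³/s

Direct runoff: 0.0, 15.0, 21.0, 55.0, 88.0, 69.0, 54.0, 43.0, 34.0, 26.0, 66.0, 40.0, 13.0, 0.0 m³/s; ΣQ_DR = 524.0 m³/s, peak = 88.0 m³/s.
Runoff depth d = ΣQ_DR·Δt / A = 524.0 × 7200 / (252 km²) = 14.97 mm.
The 1-cm UH is the DRH scaled by (10 mm)/d, so U_p = 88.0 × 10/14.97 = 58.8 m³/s.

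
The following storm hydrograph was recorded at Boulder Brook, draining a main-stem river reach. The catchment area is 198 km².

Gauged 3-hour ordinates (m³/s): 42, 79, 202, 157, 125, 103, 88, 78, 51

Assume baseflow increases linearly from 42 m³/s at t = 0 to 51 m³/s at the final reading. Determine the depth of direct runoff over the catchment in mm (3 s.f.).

d ≈ 27.6 mm

Direct runoff: 0.00, 35.88, 157.75, 111.62, 78.50, 55.38, 39.25, 28.12, 0.00 m³/s; ΣQ_DR = 506.5 m³/s.
V = ΣQ_DR · Δt = 506.5 × 10800 s = 5.470 × 10^6 m³.
Over A = 198 km², depth = V / A = 27.6 mm.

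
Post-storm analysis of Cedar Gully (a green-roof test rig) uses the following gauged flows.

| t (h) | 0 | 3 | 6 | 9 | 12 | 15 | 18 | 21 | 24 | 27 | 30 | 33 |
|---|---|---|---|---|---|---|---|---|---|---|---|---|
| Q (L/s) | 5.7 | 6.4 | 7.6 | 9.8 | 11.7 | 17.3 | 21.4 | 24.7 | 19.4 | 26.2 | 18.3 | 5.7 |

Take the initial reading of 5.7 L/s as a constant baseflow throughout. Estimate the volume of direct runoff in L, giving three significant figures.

V ≈ 1.14 × 10^6 L

Direct-runoff ordinates (Q − Q_b): 0.0, 0.7, 1.9, 4.1, 6.0, 11.6, 15.7, 19.0, 13.7, 20.5, 12.6, 0.0 L/s.
ΣQ_DR = 105.8 L/s.
With Δt = 3 h = 10800 s, V = ΣQ_DR · Δt = 105.8 × 10800 = 1.14 × 10^6 L.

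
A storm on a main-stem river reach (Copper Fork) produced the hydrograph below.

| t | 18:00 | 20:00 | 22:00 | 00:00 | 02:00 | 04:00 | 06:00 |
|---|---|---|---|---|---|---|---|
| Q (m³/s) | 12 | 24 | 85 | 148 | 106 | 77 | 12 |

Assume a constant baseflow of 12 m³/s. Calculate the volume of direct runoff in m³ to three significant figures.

Direct-runoff ordinates (Q − Q_b): 0.0, 12.0, 73.0, 136.0, 94.0, 65.0, 0.0 m³/s.
ΣQ_DR = 380.0 m³/s.
With Δt = 2 h = 7200 s, V = ΣQ_DR · Δt = 380.0 × 7200 = 2.74 × 10^6 m³.

V ≈ 2.74 × 10^6 m³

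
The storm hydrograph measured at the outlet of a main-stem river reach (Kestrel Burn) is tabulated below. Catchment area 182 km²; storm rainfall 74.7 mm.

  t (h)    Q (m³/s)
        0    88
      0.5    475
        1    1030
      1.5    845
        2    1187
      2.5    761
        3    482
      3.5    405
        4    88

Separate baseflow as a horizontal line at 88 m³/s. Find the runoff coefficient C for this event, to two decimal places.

ΣQ_DR = 4569 m³/s; V = ΣQ_DR·Δt = 8.224 × 10^6 m³.
Runoff depth d = V / A = 45.19 mm.
C = d / P = 45.19 / 74.7 = 0.60.

C ≈ 0.60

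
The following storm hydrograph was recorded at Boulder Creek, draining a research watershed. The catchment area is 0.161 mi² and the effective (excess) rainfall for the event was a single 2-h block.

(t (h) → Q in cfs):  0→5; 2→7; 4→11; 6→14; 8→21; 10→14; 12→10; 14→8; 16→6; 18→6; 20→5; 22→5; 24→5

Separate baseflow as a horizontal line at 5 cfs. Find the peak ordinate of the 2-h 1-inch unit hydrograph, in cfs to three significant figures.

Direct runoff: 0.0, 2.0, 6.0, 9.0, 16.0, 9.0, 5.0, 3.0, 1.0, 1.0, 0.0, 0.0, 0.0 cfs; ΣQ_DR = 52.00 cfs, peak = 16.0 cfs.
Runoff depth d = ΣQ_DR·Δt / A = 52.00 × 7200 / (0.161 mi²) = 1.001 in.
The 1-inch UH is the DRH scaled by (1 in)/d, so U_p = 16.0 × 1/1.001 = 16.0 cfs.

U_p ≈ 16.0 cfs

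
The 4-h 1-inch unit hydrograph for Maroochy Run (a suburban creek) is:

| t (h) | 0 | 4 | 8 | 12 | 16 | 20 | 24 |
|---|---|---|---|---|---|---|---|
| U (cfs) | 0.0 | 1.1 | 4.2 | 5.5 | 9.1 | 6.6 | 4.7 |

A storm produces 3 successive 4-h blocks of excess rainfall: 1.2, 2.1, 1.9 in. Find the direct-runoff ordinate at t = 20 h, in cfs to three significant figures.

By discrete convolution, Q_j = Σ (P_i / 1 in) · U_{j−i}.
At t = 20 h (j=5): Q = (1.2/1)·6.6 + (2.1/1)·9.1 + (1.9/1)·5.5 = 37.5 cfs.

Q ≈ 37.5 cfs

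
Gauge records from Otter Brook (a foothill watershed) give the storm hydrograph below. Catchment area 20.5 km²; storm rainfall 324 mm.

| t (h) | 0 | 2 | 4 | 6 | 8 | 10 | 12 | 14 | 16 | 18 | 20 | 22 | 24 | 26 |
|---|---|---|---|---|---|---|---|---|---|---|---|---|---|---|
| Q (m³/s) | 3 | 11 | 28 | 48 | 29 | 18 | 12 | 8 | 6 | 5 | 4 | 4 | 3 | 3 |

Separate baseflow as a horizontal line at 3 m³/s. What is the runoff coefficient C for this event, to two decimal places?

C ≈ 0.15

ΣQ_DR = 140.0 m³/s; V = ΣQ_DR·Δt = 1.008 × 10^6 m³.
Runoff depth d = V / A = 49.17 mm.
C = d / P = 49.17 / 324 = 0.15.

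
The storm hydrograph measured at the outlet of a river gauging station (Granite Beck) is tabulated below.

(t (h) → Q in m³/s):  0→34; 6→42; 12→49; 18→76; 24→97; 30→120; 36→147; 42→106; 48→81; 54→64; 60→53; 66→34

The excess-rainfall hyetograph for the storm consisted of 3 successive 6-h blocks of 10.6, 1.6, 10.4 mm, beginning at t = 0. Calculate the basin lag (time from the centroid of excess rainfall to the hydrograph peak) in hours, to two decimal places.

Centroid of excess rainfall: t_c = Σ P_i·t̄_i / ΣP_i = 8.9469 h (block centres at 3, 9, 15 h).
Hydrograph peak occurs at t = 36 h, so basin lag t_L = 36 − 8.9469 = 27.05 h.

t_L ≈ 27.05 h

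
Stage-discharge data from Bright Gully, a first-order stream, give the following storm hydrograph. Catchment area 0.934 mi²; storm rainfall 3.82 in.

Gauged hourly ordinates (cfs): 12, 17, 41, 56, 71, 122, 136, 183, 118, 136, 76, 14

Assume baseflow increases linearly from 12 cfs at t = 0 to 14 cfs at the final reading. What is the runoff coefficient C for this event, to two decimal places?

C ≈ 0.36

ΣQ_DR = 826.0 cfs; V = ΣQ_DR·Δt = 2.974 × 10^6 ft³.
Runoff depth d = V / A = 1.370 in.
C = d / P = 1.370 / 3.82 = 0.36.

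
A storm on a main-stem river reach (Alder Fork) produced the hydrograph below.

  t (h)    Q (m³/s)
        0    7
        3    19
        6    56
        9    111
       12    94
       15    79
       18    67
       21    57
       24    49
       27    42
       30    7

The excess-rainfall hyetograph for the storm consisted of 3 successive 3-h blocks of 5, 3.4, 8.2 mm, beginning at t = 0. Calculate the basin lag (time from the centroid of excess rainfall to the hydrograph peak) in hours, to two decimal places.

Centroid of excess rainfall: t_c = Σ P_i·t̄_i / ΣP_i = 5.0783 h (block centres at 1.5, 4.5, 7.5 h).
Hydrograph peak occurs at t = 9 h, so basin lag t_L = 9 − 5.0783 = 3.92 h.

t_L ≈ 3.92 h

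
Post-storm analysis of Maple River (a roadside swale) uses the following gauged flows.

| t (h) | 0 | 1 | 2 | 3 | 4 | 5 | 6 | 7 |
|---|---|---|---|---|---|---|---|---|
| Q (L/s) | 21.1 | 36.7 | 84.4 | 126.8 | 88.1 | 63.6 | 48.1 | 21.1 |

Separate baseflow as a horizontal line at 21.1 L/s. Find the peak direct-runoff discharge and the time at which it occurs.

Subtracting baseflow gives direct-runoff ordinates: 0.0, 15.6, 63.3, 105.7, 67.0, 42.5, 27.0, 0.0 L/s.
The maximum is 105.7 L/s, occurring at the reading for t = 3 h.

Q_p = 105.7 L/s at t = 3 h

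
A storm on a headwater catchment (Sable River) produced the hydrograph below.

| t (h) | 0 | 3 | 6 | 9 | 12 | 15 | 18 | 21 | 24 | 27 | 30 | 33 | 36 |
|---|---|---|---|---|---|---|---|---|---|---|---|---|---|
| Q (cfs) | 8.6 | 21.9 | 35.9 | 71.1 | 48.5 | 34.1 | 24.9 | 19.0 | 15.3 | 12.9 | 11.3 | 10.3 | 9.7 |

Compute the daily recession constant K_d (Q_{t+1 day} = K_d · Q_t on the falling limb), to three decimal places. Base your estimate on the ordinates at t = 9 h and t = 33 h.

K_d ≈ 0.145

Between t = 9 h and t = 33 h the flow falls from 71.1 to 10.3 cfs over 8×3 h = 24 h.
Per-interval ratio K = (10.3/71.1)^(1/8) = 0.7855; K_d = K^(24/3) = 0.145.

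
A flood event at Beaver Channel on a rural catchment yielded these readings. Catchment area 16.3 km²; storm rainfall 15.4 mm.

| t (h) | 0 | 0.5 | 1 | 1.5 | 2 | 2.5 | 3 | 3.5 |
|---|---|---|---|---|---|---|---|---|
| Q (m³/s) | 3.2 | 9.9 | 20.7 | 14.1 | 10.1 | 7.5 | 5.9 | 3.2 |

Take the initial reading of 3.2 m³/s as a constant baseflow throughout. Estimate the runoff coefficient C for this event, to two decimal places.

ΣQ_DR = 49.00 m³/s; V = ΣQ_DR·Δt = 88200 m³.
Runoff depth d = V / A = 5.411 mm.
C = d / P = 5.411 / 15.4 = 0.35.

C ≈ 0.35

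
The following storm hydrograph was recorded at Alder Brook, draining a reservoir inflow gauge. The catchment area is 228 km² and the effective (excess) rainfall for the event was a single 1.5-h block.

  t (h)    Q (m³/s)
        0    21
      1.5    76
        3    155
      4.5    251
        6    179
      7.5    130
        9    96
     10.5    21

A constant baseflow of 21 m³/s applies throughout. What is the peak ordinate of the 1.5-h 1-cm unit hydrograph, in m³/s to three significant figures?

Direct runoff: 0.0, 55.0, 134.0, 230.0, 158.0, 109.0, 75.0, 0.0 m³/s; ΣQ_DR = 761.0 m³/s, peak = 230.0 m³/s.
Runoff depth d = ΣQ_DR·Δt / A = 761.0 × 5400 / (228 km²) = 18.02 mm.
The 1-cm UH is the DRH scaled by (10 mm)/d, so U_p = 230.0 × 10/18.02 = 128 m³/s.

U_p ≈ 128 m³/s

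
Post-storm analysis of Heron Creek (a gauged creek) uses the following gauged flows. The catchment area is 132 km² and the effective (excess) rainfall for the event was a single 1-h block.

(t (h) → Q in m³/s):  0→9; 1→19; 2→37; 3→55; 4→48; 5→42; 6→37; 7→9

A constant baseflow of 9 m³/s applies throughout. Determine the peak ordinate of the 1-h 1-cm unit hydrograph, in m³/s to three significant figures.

U_p ≈ 91.7 m³/s

Direct runoff: 0.0, 10.0, 28.0, 46.0, 39.0, 33.0, 28.0, 0.0 m³/s; ΣQ_DR = 184.0 m³/s, peak = 46.0 m³/s.
Runoff depth d = ΣQ_DR·Δt / A = 184.0 × 3600 / (132 km²) = 5.018 mm.
The 1-cm UH is the DRH scaled by (10 mm)/d, so U_p = 46.0 × 10/5.018 = 91.7 m³/s.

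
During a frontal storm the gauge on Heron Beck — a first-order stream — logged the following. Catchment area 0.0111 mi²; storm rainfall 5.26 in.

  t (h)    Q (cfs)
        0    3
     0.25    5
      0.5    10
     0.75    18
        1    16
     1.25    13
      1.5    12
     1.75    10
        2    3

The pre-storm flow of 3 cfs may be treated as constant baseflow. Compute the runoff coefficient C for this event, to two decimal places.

ΣQ_DR = 63.00 cfs; V = ΣQ_DR·Δt = 56700 ft³.
Runoff depth d = V / A = 2.199 in.
C = d / P = 2.199 / 5.26 = 0.42.

C ≈ 0.42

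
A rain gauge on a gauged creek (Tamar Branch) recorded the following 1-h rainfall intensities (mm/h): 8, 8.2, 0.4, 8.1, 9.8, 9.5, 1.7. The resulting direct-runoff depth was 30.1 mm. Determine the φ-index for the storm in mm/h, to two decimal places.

Only the 5 blocks with intensity above φ contribute runoff: 8, 8.2, 8.1, 9.8, 9.5 mm/h.
Σ(I−φ)·Δt = d  ⇒  (8+8.2+8.1+9.8+9.5 − 5φ)·1 = 30.1
φ = (43.60 − 30.1/1) / 5 = 2.70 mm/h.

φ ≈ 2.70 mm/h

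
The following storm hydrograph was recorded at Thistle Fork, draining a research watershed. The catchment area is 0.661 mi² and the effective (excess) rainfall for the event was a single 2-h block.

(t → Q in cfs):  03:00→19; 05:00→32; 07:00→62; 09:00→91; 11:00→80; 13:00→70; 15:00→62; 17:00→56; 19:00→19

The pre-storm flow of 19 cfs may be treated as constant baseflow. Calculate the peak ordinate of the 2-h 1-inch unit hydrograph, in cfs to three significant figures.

U_p ≈ 48.0 cfs

Direct runoff: 0.0, 13.0, 43.0, 72.0, 61.0, 51.0, 43.0, 37.0, 0.0 cfs; ΣQ_DR = 320.0 cfs, peak = 72.0 cfs.
Runoff depth d = ΣQ_DR·Δt / A = 320.0 × 7200 / (0.661 mi²) = 1.500 in.
The 1-inch UH is the DRH scaled by (1 in)/d, so U_p = 72.0 × 1/1.500 = 48.0 cfs.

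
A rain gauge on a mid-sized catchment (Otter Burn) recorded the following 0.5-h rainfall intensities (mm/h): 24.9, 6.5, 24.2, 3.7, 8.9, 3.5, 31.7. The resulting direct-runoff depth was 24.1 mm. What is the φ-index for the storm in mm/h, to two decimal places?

Only the 3 blocks with intensity above φ contribute runoff: 24.9, 24.2, 31.7 mm/h.
Σ(I−φ)·Δt = d  ⇒  (24.9+24.2+31.7 − 3φ)·0.5 = 24.1
φ = (80.80 − 24.1/0.5) / 3 = 10.87 mm/h.

φ ≈ 10.87 mm/h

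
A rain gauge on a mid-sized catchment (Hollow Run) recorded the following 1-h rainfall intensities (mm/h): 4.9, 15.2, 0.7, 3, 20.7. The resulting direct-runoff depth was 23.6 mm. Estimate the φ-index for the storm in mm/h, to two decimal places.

φ ≈ 6.15 mm/h

Only the 2 blocks with intensity above φ contribute runoff: 15.2, 20.7 mm/h.
Σ(I−φ)·Δt = d  ⇒  (15.2+20.7 − 2φ)·1 = 23.6
φ = (35.90 − 23.6/1) / 2 = 6.15 mm/h.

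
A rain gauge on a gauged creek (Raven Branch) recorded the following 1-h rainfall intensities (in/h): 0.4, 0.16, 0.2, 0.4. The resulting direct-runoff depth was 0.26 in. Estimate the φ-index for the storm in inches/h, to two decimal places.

Only the 2 blocks with intensity above φ contribute runoff: 0.4, 0.4 in/h.
Σ(I−φ)·Δt = d  ⇒  (0.4+0.4 − 2φ)·1 = 0.26
φ = (0.8000 − 0.26/1) / 2 = 0.27 in/h.

φ ≈ 0.27 in/h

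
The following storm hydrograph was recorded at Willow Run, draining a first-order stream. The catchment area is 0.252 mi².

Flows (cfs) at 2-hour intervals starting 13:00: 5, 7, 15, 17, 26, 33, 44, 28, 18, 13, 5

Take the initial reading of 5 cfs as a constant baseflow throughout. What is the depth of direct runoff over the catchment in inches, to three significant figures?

Direct runoff: 0.0, 2.0, 10.0, 12.0, 21.0, 28.0, 39.0, 23.0, 13.0, 8.0, 0.0 cfs; ΣQ_DR = 156.0 cfs.
V = ΣQ_DR · Δt = 156.0 × 7200 s = 1.123 × 10^6 ft³.
Over A = 0.252 mi², depth = V / A = 1.92 in.

d ≈ 1.92 in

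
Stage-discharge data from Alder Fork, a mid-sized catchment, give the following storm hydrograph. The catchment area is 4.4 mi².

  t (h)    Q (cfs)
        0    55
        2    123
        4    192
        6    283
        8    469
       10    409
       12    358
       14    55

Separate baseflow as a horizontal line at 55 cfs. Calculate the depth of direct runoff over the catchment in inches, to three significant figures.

Direct runoff: 0.0, 68.0, 137.0, 228.0, 414.0, 354.0, 303.0, 0.0 cfs; ΣQ_DR = 1504 cfs.
V = ΣQ_DR · Δt = 1504 × 7200 s = 1.083 × 10^7 ft³.
Over A = 4.4 mi², depth = V / A = 1.06 in.

d ≈ 1.06 in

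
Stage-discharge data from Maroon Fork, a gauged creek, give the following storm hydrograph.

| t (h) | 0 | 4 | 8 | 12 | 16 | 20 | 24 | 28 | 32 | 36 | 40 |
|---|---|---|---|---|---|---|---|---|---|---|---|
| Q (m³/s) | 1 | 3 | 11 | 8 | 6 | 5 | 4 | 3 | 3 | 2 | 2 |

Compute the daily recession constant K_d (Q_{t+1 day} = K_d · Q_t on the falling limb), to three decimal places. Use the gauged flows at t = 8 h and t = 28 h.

K_d ≈ 0.210

Between t = 8 h and t = 28 h the flow falls from 11 to 3 m³/s over 5×4 h = 20 h.
Per-interval ratio K = (3/11)^(1/5) = 0.7712; K_d = K^(24/4) = 0.210.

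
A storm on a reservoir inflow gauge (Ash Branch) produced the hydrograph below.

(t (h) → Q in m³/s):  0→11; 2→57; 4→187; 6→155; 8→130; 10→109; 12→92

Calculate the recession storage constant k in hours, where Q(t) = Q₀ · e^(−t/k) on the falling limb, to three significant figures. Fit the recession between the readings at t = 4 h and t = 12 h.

On the falling limb, Q drops from 187 to 92 m³/s between t = 4 h and t = 12 h (Δt = 8 h).
k = −Δt / ln(Q₂/Q₁) = −8 / ln(92/187) = 11.3 h.

k ≈ 11.3 h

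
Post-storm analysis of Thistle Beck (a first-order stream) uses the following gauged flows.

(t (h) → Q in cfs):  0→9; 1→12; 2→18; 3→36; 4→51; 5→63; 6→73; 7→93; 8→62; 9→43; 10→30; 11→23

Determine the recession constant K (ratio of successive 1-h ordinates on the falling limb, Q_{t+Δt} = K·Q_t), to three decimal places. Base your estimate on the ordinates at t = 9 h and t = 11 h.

Using the recession-limb readings at t = 9 h and t = 11 h: Q falls from 43 to 23 cfs over 2 intervals.
K = (Q₂/Q₁)^(1/2) = (23/43)^(1/2) = 0.731.

K ≈ 0.731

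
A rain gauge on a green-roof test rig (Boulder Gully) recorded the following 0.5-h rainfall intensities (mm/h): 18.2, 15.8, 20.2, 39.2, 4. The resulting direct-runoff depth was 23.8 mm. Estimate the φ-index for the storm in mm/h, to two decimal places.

Only the 4 blocks with intensity above φ contribute runoff: 18.2, 15.8, 20.2, 39.2 mm/h.
Σ(I−φ)·Δt = d  ⇒  (18.2+15.8+20.2+39.2 − 4φ)·0.5 = 23.8
φ = (93.40 − 23.8/0.5) / 4 = 11.45 mm/h.

φ ≈ 11.45 mm/h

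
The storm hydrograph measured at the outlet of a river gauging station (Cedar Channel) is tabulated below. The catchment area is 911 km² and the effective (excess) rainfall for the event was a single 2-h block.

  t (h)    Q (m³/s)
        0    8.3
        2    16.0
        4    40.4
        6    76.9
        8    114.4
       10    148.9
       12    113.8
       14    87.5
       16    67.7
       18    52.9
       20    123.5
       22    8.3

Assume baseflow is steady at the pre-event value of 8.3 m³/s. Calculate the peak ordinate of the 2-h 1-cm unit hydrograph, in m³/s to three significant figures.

U_p ≈ 234 m³/s

Direct runoff: 0.0, 7.7, 32.1, 68.6, 106.1, 140.6, 105.5, 79.2, 59.4, 44.6, 115.2, 0.0 m³/s; ΣQ_DR = 759.0 m³/s, peak = 140.6 m³/s.
Runoff depth d = ΣQ_DR·Δt / A = 759.0 × 7200 / (911 km²) = 5.999 mm.
The 1-cm UH is the DRH scaled by (10 mm)/d, so U_p = 140.6 × 10/5.999 = 234 m³/s.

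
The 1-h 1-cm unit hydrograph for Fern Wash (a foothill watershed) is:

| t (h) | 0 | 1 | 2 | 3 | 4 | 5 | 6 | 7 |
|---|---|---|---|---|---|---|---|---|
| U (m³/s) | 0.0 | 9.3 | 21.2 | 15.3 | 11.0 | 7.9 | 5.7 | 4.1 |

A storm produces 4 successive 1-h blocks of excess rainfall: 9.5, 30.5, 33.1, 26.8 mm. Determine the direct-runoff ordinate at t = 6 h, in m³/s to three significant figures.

By discrete convolution, Q_j = Σ (P_i / 10 mm) · U_{j−i}.
At t = 6 h (j=6): Q = (9.5/10)·5.7 + (30.5/10)·7.9 + (33.1/10)·11.0 + (26.8/10)·15.3 = 107 m³/s.

Q ≈ 107 m³/s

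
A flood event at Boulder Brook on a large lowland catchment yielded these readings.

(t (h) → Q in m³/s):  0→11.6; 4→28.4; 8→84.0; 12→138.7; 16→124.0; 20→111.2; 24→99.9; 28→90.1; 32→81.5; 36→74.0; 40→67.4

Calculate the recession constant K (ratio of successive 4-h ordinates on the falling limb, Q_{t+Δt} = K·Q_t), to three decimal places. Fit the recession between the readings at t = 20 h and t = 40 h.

K ≈ 0.905

Using the recession-limb readings at t = 20 h and t = 40 h: Q falls from 111.2 to 67.4 m³/s over 5 intervals.
K = (Q₂/Q₁)^(1/5) = (67.4/111.2)^(1/5) = 0.905.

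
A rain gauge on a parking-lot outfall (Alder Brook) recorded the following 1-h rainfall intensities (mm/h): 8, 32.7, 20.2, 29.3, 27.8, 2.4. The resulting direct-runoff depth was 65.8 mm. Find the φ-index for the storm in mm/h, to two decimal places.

φ ≈ 11.05 mm/h

Only the 4 blocks with intensity above φ contribute runoff: 32.7, 20.2, 29.3, 27.8 mm/h.
Σ(I−φ)·Δt = d  ⇒  (32.7+20.2+29.3+27.8 − 4φ)·1 = 65.8
φ = (110.0 − 65.8/1) / 4 = 11.05 mm/h.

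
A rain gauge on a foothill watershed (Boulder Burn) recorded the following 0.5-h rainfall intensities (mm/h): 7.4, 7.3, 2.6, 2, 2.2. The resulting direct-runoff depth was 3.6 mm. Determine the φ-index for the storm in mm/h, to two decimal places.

Only the 2 blocks with intensity above φ contribute runoff: 7.4, 7.3 mm/h.
Σ(I−φ)·Δt = d  ⇒  (7.4+7.3 − 2φ)·0.5 = 3.6
φ = (14.70 − 3.6/0.5) / 2 = 3.75 mm/h.

φ ≈ 3.75 mm/h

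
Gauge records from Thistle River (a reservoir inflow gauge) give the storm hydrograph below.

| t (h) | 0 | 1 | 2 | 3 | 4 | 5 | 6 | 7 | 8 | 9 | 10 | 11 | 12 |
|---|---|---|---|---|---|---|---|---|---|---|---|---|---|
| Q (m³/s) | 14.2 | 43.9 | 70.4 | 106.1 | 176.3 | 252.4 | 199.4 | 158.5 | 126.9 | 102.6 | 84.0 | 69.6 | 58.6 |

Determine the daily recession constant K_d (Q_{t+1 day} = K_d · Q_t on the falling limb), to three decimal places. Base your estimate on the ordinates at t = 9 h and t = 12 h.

Between t = 9 h and t = 12 h the flow falls from 102.6 to 58.6 m³/s over 3×1 h = 3 h.
Per-interval ratio K = (58.6/102.6)^(1/3) = 0.8297; K_d = K^(24/1) = 0.011.

K_d ≈ 0.011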